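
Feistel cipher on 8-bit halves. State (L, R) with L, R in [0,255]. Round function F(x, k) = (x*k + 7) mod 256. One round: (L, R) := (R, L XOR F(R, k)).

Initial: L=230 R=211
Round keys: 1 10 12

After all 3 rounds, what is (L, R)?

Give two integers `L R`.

Round 1 (k=1): L=211 R=60
Round 2 (k=10): L=60 R=140
Round 3 (k=12): L=140 R=171

Answer: 140 171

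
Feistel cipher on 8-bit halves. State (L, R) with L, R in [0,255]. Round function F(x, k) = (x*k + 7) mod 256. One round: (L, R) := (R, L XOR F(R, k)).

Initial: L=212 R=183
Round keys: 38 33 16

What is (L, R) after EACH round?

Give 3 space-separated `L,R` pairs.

Round 1 (k=38): L=183 R=229
Round 2 (k=33): L=229 R=59
Round 3 (k=16): L=59 R=82

Answer: 183,229 229,59 59,82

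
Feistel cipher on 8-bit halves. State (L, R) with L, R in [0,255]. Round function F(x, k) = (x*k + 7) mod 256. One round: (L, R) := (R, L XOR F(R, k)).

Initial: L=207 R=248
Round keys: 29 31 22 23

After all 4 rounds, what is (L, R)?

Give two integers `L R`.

Answer: 1 209

Derivation:
Round 1 (k=29): L=248 R=208
Round 2 (k=31): L=208 R=207
Round 3 (k=22): L=207 R=1
Round 4 (k=23): L=1 R=209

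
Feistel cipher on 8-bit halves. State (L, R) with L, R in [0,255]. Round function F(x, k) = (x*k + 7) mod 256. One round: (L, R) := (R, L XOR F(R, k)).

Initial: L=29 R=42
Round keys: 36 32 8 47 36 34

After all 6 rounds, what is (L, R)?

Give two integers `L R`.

Answer: 94 52

Derivation:
Round 1 (k=36): L=42 R=242
Round 2 (k=32): L=242 R=109
Round 3 (k=8): L=109 R=157
Round 4 (k=47): L=157 R=183
Round 5 (k=36): L=183 R=94
Round 6 (k=34): L=94 R=52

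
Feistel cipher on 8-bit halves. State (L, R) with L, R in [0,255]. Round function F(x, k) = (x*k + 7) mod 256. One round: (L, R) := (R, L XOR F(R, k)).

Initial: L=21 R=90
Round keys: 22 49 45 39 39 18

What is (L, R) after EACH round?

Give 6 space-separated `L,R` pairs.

Answer: 90,214 214,167 167,180 180,212 212,231 231,145

Derivation:
Round 1 (k=22): L=90 R=214
Round 2 (k=49): L=214 R=167
Round 3 (k=45): L=167 R=180
Round 4 (k=39): L=180 R=212
Round 5 (k=39): L=212 R=231
Round 6 (k=18): L=231 R=145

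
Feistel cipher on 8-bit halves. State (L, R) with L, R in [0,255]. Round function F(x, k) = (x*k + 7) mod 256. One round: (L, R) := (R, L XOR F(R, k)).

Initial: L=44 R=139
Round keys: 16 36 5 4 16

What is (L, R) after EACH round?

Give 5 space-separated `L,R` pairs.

Answer: 139,155 155,88 88,36 36,207 207,211

Derivation:
Round 1 (k=16): L=139 R=155
Round 2 (k=36): L=155 R=88
Round 3 (k=5): L=88 R=36
Round 4 (k=4): L=36 R=207
Round 5 (k=16): L=207 R=211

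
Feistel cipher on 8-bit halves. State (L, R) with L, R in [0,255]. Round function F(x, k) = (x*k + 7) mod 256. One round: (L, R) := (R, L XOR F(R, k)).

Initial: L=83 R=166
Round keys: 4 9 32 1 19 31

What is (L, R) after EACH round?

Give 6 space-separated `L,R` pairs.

Round 1 (k=4): L=166 R=204
Round 2 (k=9): L=204 R=149
Round 3 (k=32): L=149 R=107
Round 4 (k=1): L=107 R=231
Round 5 (k=19): L=231 R=71
Round 6 (k=31): L=71 R=71

Answer: 166,204 204,149 149,107 107,231 231,71 71,71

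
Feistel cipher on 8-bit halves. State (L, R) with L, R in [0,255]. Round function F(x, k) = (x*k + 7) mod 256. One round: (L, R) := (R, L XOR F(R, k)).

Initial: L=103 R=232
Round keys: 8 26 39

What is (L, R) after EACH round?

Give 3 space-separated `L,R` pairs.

Answer: 232,32 32,175 175,144

Derivation:
Round 1 (k=8): L=232 R=32
Round 2 (k=26): L=32 R=175
Round 3 (k=39): L=175 R=144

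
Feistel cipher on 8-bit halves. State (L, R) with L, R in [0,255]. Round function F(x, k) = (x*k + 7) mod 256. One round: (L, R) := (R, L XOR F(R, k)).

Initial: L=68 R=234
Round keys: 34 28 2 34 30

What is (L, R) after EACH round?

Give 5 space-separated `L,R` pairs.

Round 1 (k=34): L=234 R=95
Round 2 (k=28): L=95 R=129
Round 3 (k=2): L=129 R=86
Round 4 (k=34): L=86 R=242
Round 5 (k=30): L=242 R=53

Answer: 234,95 95,129 129,86 86,242 242,53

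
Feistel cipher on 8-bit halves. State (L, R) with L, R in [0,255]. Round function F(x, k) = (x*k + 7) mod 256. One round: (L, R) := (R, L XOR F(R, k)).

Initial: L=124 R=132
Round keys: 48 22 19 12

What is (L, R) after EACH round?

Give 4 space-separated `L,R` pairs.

Round 1 (k=48): L=132 R=187
Round 2 (k=22): L=187 R=157
Round 3 (k=19): L=157 R=21
Round 4 (k=12): L=21 R=158

Answer: 132,187 187,157 157,21 21,158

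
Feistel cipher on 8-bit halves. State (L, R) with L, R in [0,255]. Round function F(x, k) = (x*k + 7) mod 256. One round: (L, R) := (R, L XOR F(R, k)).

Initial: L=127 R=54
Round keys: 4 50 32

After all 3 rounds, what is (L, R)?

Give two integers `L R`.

Answer: 113 135

Derivation:
Round 1 (k=4): L=54 R=160
Round 2 (k=50): L=160 R=113
Round 3 (k=32): L=113 R=135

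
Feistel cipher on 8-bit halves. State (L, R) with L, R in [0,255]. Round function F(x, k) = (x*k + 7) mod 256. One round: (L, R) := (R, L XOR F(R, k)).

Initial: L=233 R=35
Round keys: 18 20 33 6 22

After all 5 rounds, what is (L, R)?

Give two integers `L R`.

Answer: 149 122

Derivation:
Round 1 (k=18): L=35 R=148
Round 2 (k=20): L=148 R=180
Round 3 (k=33): L=180 R=175
Round 4 (k=6): L=175 R=149
Round 5 (k=22): L=149 R=122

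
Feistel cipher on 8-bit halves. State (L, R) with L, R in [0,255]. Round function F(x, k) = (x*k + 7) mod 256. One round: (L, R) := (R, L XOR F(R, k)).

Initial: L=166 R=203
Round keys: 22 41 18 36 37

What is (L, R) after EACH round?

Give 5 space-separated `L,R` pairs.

Answer: 203,223 223,117 117,158 158,74 74,39

Derivation:
Round 1 (k=22): L=203 R=223
Round 2 (k=41): L=223 R=117
Round 3 (k=18): L=117 R=158
Round 4 (k=36): L=158 R=74
Round 5 (k=37): L=74 R=39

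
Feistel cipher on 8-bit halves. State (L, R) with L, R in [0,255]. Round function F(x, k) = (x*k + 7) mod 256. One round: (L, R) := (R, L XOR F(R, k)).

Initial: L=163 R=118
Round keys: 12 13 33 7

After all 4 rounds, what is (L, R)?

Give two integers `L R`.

Round 1 (k=12): L=118 R=44
Round 2 (k=13): L=44 R=53
Round 3 (k=33): L=53 R=240
Round 4 (k=7): L=240 R=162

Answer: 240 162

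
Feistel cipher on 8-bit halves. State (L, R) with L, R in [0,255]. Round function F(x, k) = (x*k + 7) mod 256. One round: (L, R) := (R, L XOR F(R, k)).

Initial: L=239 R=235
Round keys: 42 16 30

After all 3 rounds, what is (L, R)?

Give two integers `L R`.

Answer: 76 149

Derivation:
Round 1 (k=42): L=235 R=122
Round 2 (k=16): L=122 R=76
Round 3 (k=30): L=76 R=149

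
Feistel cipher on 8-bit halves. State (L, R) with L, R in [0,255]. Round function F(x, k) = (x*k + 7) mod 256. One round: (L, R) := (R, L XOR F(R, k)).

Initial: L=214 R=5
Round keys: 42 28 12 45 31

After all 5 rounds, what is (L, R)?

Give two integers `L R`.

Round 1 (k=42): L=5 R=15
Round 2 (k=28): L=15 R=174
Round 3 (k=12): L=174 R=32
Round 4 (k=45): L=32 R=9
Round 5 (k=31): L=9 R=62

Answer: 9 62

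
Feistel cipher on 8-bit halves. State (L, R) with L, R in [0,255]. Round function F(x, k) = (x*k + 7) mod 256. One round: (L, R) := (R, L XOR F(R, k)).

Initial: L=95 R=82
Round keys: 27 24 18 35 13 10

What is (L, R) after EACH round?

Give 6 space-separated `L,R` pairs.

Round 1 (k=27): L=82 R=242
Round 2 (k=24): L=242 R=229
Round 3 (k=18): L=229 R=211
Round 4 (k=35): L=211 R=5
Round 5 (k=13): L=5 R=155
Round 6 (k=10): L=155 R=16

Answer: 82,242 242,229 229,211 211,5 5,155 155,16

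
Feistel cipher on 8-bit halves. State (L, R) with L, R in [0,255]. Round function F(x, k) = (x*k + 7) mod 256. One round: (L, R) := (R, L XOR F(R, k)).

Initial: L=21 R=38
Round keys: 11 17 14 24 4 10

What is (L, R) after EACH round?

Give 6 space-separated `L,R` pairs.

Answer: 38,188 188,165 165,177 177,58 58,94 94,137

Derivation:
Round 1 (k=11): L=38 R=188
Round 2 (k=17): L=188 R=165
Round 3 (k=14): L=165 R=177
Round 4 (k=24): L=177 R=58
Round 5 (k=4): L=58 R=94
Round 6 (k=10): L=94 R=137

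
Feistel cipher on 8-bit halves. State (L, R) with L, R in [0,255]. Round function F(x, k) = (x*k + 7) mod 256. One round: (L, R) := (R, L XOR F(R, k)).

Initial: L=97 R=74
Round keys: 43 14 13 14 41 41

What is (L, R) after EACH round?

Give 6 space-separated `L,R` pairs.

Answer: 74,20 20,85 85,76 76,122 122,221 221,22

Derivation:
Round 1 (k=43): L=74 R=20
Round 2 (k=14): L=20 R=85
Round 3 (k=13): L=85 R=76
Round 4 (k=14): L=76 R=122
Round 5 (k=41): L=122 R=221
Round 6 (k=41): L=221 R=22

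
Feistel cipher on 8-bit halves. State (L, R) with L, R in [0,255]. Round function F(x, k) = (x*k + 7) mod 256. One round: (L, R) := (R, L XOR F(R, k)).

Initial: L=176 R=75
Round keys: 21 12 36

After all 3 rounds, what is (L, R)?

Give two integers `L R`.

Round 1 (k=21): L=75 R=158
Round 2 (k=12): L=158 R=36
Round 3 (k=36): L=36 R=137

Answer: 36 137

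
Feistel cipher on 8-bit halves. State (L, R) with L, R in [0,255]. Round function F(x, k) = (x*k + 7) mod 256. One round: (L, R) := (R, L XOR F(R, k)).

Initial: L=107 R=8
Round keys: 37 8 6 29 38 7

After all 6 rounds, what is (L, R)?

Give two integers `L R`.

Answer: 148 68

Derivation:
Round 1 (k=37): L=8 R=68
Round 2 (k=8): L=68 R=47
Round 3 (k=6): L=47 R=101
Round 4 (k=29): L=101 R=87
Round 5 (k=38): L=87 R=148
Round 6 (k=7): L=148 R=68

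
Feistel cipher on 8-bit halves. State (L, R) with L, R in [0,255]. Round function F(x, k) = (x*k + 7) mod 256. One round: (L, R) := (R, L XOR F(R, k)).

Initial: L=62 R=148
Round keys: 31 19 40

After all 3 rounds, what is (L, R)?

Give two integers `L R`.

Round 1 (k=31): L=148 R=205
Round 2 (k=19): L=205 R=170
Round 3 (k=40): L=170 R=90

Answer: 170 90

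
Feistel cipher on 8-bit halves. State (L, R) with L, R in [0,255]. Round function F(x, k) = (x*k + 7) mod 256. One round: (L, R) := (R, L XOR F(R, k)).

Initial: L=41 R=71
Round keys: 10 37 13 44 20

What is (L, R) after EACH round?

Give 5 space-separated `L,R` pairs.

Round 1 (k=10): L=71 R=228
Round 2 (k=37): L=228 R=188
Round 3 (k=13): L=188 R=119
Round 4 (k=44): L=119 R=199
Round 5 (k=20): L=199 R=228

Answer: 71,228 228,188 188,119 119,199 199,228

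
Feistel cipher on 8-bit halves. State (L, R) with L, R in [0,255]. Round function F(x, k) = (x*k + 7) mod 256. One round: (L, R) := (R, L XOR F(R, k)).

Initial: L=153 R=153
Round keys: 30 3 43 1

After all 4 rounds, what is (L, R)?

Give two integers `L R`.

Answer: 33 250

Derivation:
Round 1 (k=30): L=153 R=108
Round 2 (k=3): L=108 R=210
Round 3 (k=43): L=210 R=33
Round 4 (k=1): L=33 R=250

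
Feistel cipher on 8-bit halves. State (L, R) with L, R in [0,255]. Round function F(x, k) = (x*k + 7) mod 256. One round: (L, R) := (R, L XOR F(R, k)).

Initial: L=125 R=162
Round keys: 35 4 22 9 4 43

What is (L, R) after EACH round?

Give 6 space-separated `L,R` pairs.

Answer: 162,80 80,229 229,229 229,241 241,46 46,48

Derivation:
Round 1 (k=35): L=162 R=80
Round 2 (k=4): L=80 R=229
Round 3 (k=22): L=229 R=229
Round 4 (k=9): L=229 R=241
Round 5 (k=4): L=241 R=46
Round 6 (k=43): L=46 R=48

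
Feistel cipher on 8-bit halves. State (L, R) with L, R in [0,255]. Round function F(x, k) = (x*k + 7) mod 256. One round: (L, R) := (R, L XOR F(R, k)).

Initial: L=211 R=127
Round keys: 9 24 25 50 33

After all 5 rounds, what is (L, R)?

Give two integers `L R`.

Answer: 251 136

Derivation:
Round 1 (k=9): L=127 R=173
Round 2 (k=24): L=173 R=64
Round 3 (k=25): L=64 R=234
Round 4 (k=50): L=234 R=251
Round 5 (k=33): L=251 R=136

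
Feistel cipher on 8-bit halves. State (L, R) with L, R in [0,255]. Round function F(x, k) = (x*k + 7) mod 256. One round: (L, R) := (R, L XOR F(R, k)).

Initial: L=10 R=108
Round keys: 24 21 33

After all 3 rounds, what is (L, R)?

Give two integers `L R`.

Answer: 212 118

Derivation:
Round 1 (k=24): L=108 R=45
Round 2 (k=21): L=45 R=212
Round 3 (k=33): L=212 R=118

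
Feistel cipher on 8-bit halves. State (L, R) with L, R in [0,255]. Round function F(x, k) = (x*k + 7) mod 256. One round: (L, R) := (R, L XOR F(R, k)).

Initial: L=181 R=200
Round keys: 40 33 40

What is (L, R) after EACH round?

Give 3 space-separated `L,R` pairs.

Answer: 200,242 242,241 241,93

Derivation:
Round 1 (k=40): L=200 R=242
Round 2 (k=33): L=242 R=241
Round 3 (k=40): L=241 R=93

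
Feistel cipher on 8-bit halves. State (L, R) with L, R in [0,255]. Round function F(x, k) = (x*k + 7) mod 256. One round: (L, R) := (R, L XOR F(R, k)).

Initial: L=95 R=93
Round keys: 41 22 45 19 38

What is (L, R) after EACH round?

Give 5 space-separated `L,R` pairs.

Round 1 (k=41): L=93 R=179
Round 2 (k=22): L=179 R=52
Round 3 (k=45): L=52 R=152
Round 4 (k=19): L=152 R=123
Round 5 (k=38): L=123 R=209

Answer: 93,179 179,52 52,152 152,123 123,209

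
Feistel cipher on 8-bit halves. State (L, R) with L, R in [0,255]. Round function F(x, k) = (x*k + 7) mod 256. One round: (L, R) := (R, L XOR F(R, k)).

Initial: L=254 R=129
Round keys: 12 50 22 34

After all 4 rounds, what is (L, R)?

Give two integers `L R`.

Round 1 (k=12): L=129 R=237
Round 2 (k=50): L=237 R=208
Round 3 (k=22): L=208 R=10
Round 4 (k=34): L=10 R=139

Answer: 10 139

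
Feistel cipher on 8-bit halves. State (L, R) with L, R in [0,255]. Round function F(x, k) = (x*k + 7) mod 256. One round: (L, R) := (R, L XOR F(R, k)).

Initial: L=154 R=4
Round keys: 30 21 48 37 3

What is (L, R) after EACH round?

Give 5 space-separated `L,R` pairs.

Answer: 4,229 229,212 212,34 34,37 37,84

Derivation:
Round 1 (k=30): L=4 R=229
Round 2 (k=21): L=229 R=212
Round 3 (k=48): L=212 R=34
Round 4 (k=37): L=34 R=37
Round 5 (k=3): L=37 R=84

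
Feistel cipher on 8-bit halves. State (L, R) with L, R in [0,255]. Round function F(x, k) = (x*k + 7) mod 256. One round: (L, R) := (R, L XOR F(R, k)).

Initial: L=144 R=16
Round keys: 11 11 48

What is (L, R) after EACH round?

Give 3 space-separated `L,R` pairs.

Round 1 (k=11): L=16 R=39
Round 2 (k=11): L=39 R=164
Round 3 (k=48): L=164 R=224

Answer: 16,39 39,164 164,224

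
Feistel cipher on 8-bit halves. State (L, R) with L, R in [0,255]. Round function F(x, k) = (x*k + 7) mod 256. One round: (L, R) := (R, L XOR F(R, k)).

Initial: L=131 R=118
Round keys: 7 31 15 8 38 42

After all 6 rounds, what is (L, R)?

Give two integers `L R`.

Round 1 (k=7): L=118 R=194
Round 2 (k=31): L=194 R=243
Round 3 (k=15): L=243 R=134
Round 4 (k=8): L=134 R=196
Round 5 (k=38): L=196 R=153
Round 6 (k=42): L=153 R=229

Answer: 153 229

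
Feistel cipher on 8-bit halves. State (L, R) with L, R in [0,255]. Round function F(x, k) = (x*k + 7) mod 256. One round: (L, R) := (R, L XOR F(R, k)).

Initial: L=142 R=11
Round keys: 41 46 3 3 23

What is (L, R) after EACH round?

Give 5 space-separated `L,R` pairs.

Answer: 11,68 68,52 52,231 231,136 136,216

Derivation:
Round 1 (k=41): L=11 R=68
Round 2 (k=46): L=68 R=52
Round 3 (k=3): L=52 R=231
Round 4 (k=3): L=231 R=136
Round 5 (k=23): L=136 R=216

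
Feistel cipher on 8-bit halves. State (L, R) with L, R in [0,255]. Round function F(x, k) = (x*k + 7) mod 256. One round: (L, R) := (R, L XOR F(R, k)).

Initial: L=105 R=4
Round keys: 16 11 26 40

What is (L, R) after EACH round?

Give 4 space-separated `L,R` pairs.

Round 1 (k=16): L=4 R=46
Round 2 (k=11): L=46 R=5
Round 3 (k=26): L=5 R=167
Round 4 (k=40): L=167 R=26

Answer: 4,46 46,5 5,167 167,26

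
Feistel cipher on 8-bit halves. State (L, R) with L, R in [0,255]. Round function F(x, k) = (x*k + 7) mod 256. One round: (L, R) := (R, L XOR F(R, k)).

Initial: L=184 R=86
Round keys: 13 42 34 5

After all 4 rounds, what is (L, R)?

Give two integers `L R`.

Answer: 248 192

Derivation:
Round 1 (k=13): L=86 R=221
Round 2 (k=42): L=221 R=31
Round 3 (k=34): L=31 R=248
Round 4 (k=5): L=248 R=192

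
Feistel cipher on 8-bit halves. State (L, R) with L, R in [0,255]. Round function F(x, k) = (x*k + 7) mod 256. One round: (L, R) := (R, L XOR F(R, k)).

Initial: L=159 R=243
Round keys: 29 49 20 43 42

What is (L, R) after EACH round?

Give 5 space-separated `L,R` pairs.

Answer: 243,17 17,187 187,178 178,86 86,145

Derivation:
Round 1 (k=29): L=243 R=17
Round 2 (k=49): L=17 R=187
Round 3 (k=20): L=187 R=178
Round 4 (k=43): L=178 R=86
Round 5 (k=42): L=86 R=145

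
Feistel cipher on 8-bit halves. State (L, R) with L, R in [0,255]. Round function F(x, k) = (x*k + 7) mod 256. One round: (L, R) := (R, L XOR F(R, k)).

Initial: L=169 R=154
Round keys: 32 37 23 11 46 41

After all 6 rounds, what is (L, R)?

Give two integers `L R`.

Round 1 (k=32): L=154 R=238
Round 2 (k=37): L=238 R=247
Round 3 (k=23): L=247 R=214
Round 4 (k=11): L=214 R=206
Round 5 (k=46): L=206 R=221
Round 6 (k=41): L=221 R=162

Answer: 221 162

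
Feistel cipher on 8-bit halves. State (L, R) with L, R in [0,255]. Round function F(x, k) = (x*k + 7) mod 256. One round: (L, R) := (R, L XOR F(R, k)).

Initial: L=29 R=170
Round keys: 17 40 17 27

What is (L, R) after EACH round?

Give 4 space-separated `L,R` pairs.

Answer: 170,76 76,77 77,104 104,178

Derivation:
Round 1 (k=17): L=170 R=76
Round 2 (k=40): L=76 R=77
Round 3 (k=17): L=77 R=104
Round 4 (k=27): L=104 R=178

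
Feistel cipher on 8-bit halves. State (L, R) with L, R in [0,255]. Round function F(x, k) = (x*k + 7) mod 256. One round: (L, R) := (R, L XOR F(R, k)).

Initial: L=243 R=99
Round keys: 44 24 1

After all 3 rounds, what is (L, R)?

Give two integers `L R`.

Round 1 (k=44): L=99 R=248
Round 2 (k=24): L=248 R=36
Round 3 (k=1): L=36 R=211

Answer: 36 211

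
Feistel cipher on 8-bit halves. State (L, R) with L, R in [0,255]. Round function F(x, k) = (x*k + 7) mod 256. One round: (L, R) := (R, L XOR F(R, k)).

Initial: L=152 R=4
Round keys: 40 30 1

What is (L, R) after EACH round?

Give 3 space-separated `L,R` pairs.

Answer: 4,63 63,109 109,75

Derivation:
Round 1 (k=40): L=4 R=63
Round 2 (k=30): L=63 R=109
Round 3 (k=1): L=109 R=75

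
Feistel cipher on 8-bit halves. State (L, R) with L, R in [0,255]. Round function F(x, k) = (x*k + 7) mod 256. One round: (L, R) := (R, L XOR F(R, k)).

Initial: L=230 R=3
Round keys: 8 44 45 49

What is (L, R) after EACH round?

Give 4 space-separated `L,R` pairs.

Round 1 (k=8): L=3 R=249
Round 2 (k=44): L=249 R=208
Round 3 (k=45): L=208 R=110
Round 4 (k=49): L=110 R=197

Answer: 3,249 249,208 208,110 110,197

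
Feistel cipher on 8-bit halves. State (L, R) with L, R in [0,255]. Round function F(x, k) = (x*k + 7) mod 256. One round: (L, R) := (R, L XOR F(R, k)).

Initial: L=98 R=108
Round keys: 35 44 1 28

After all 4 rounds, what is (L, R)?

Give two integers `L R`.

Answer: 47 84

Derivation:
Round 1 (k=35): L=108 R=169
Round 2 (k=44): L=169 R=127
Round 3 (k=1): L=127 R=47
Round 4 (k=28): L=47 R=84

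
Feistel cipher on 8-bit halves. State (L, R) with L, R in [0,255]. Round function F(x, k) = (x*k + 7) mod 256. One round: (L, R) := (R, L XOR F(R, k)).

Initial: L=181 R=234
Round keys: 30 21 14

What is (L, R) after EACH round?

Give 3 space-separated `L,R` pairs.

Round 1 (k=30): L=234 R=198
Round 2 (k=21): L=198 R=175
Round 3 (k=14): L=175 R=95

Answer: 234,198 198,175 175,95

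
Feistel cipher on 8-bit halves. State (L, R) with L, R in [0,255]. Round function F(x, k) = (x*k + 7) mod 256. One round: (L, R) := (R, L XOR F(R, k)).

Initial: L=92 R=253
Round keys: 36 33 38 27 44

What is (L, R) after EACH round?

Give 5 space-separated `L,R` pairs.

Answer: 253,199 199,83 83,158 158,226 226,65

Derivation:
Round 1 (k=36): L=253 R=199
Round 2 (k=33): L=199 R=83
Round 3 (k=38): L=83 R=158
Round 4 (k=27): L=158 R=226
Round 5 (k=44): L=226 R=65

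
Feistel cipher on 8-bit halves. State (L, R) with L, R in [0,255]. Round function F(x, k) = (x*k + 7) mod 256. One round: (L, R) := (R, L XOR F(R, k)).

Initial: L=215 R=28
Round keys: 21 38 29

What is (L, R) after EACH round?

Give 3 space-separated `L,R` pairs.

Round 1 (k=21): L=28 R=132
Round 2 (k=38): L=132 R=131
Round 3 (k=29): L=131 R=90

Answer: 28,132 132,131 131,90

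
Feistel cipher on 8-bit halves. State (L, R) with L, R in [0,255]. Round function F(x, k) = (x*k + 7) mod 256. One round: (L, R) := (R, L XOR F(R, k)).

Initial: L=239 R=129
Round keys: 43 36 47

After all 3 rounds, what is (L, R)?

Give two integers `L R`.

Answer: 154 16

Derivation:
Round 1 (k=43): L=129 R=93
Round 2 (k=36): L=93 R=154
Round 3 (k=47): L=154 R=16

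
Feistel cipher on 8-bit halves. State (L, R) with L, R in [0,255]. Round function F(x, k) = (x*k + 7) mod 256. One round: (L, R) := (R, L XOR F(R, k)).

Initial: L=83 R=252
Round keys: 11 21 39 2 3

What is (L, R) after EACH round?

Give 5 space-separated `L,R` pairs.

Round 1 (k=11): L=252 R=136
Round 2 (k=21): L=136 R=211
Round 3 (k=39): L=211 R=164
Round 4 (k=2): L=164 R=156
Round 5 (k=3): L=156 R=127

Answer: 252,136 136,211 211,164 164,156 156,127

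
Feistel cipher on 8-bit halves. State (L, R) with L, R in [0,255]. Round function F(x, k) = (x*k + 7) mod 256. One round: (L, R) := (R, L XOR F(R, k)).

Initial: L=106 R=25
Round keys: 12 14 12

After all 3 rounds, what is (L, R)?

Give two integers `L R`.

Answer: 252 142

Derivation:
Round 1 (k=12): L=25 R=89
Round 2 (k=14): L=89 R=252
Round 3 (k=12): L=252 R=142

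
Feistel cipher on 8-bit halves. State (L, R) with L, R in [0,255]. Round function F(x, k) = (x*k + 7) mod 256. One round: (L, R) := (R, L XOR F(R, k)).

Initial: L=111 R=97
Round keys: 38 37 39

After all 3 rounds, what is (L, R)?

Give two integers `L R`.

Round 1 (k=38): L=97 R=2
Round 2 (k=37): L=2 R=48
Round 3 (k=39): L=48 R=85

Answer: 48 85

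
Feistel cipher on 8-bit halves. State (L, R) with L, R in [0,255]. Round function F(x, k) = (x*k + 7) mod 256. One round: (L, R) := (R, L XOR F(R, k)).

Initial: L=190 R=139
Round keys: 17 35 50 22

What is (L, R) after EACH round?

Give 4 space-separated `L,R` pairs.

Round 1 (k=17): L=139 R=252
Round 2 (k=35): L=252 R=240
Round 3 (k=50): L=240 R=27
Round 4 (k=22): L=27 R=169

Answer: 139,252 252,240 240,27 27,169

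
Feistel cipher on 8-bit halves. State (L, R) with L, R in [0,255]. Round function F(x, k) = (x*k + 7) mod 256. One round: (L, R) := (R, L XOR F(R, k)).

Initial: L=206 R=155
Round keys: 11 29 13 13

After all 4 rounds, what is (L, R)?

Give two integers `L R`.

Answer: 155 48

Derivation:
Round 1 (k=11): L=155 R=126
Round 2 (k=29): L=126 R=214
Round 3 (k=13): L=214 R=155
Round 4 (k=13): L=155 R=48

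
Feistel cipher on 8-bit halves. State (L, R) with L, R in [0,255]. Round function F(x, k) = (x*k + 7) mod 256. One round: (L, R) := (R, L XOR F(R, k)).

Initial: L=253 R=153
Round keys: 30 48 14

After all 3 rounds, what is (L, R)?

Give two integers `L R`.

Round 1 (k=30): L=153 R=8
Round 2 (k=48): L=8 R=30
Round 3 (k=14): L=30 R=163

Answer: 30 163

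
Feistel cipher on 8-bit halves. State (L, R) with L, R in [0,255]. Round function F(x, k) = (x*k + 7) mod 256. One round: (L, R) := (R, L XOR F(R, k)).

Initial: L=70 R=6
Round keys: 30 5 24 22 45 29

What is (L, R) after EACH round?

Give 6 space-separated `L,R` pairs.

Round 1 (k=30): L=6 R=253
Round 2 (k=5): L=253 R=254
Round 3 (k=24): L=254 R=42
Round 4 (k=22): L=42 R=93
Round 5 (k=45): L=93 R=74
Round 6 (k=29): L=74 R=52

Answer: 6,253 253,254 254,42 42,93 93,74 74,52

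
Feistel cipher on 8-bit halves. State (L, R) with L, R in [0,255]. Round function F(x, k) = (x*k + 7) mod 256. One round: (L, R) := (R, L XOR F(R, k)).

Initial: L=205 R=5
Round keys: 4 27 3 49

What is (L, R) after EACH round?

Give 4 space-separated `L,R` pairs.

Round 1 (k=4): L=5 R=214
Round 2 (k=27): L=214 R=156
Round 3 (k=3): L=156 R=13
Round 4 (k=49): L=13 R=24

Answer: 5,214 214,156 156,13 13,24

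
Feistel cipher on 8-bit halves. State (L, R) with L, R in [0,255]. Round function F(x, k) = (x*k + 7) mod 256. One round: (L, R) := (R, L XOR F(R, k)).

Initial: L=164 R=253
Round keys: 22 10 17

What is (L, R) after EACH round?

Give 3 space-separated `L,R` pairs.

Answer: 253,97 97,44 44,146

Derivation:
Round 1 (k=22): L=253 R=97
Round 2 (k=10): L=97 R=44
Round 3 (k=17): L=44 R=146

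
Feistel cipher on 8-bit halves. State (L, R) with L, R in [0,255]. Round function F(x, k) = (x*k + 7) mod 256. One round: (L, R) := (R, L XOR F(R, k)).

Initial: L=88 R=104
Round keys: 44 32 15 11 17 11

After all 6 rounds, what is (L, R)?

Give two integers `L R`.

Answer: 85 101

Derivation:
Round 1 (k=44): L=104 R=191
Round 2 (k=32): L=191 R=143
Round 3 (k=15): L=143 R=215
Round 4 (k=11): L=215 R=203
Round 5 (k=17): L=203 R=85
Round 6 (k=11): L=85 R=101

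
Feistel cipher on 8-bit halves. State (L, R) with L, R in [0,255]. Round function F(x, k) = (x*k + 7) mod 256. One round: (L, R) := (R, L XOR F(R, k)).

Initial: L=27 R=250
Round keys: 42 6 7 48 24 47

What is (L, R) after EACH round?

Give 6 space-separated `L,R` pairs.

Answer: 250,16 16,157 157,66 66,250 250,53 53,56

Derivation:
Round 1 (k=42): L=250 R=16
Round 2 (k=6): L=16 R=157
Round 3 (k=7): L=157 R=66
Round 4 (k=48): L=66 R=250
Round 5 (k=24): L=250 R=53
Round 6 (k=47): L=53 R=56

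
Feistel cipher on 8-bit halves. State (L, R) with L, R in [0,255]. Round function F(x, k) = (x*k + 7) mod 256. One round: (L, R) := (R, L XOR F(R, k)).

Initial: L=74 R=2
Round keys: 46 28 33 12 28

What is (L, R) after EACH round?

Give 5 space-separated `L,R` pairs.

Round 1 (k=46): L=2 R=41
Round 2 (k=28): L=41 R=129
Round 3 (k=33): L=129 R=129
Round 4 (k=12): L=129 R=146
Round 5 (k=28): L=146 R=126

Answer: 2,41 41,129 129,129 129,146 146,126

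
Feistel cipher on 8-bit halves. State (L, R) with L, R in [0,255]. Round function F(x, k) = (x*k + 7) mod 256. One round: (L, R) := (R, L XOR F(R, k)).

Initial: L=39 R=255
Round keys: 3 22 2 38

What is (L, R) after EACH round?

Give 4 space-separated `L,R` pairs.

Answer: 255,35 35,246 246,208 208,17

Derivation:
Round 1 (k=3): L=255 R=35
Round 2 (k=22): L=35 R=246
Round 3 (k=2): L=246 R=208
Round 4 (k=38): L=208 R=17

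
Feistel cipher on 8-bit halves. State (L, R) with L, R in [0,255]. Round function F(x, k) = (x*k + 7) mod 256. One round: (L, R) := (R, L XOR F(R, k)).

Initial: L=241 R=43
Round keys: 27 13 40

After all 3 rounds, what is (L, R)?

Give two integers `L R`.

Round 1 (k=27): L=43 R=97
Round 2 (k=13): L=97 R=223
Round 3 (k=40): L=223 R=190

Answer: 223 190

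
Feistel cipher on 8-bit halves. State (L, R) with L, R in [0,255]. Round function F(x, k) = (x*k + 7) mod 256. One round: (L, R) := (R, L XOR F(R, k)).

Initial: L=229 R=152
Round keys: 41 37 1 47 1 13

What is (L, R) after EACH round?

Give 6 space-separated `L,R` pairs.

Round 1 (k=41): L=152 R=186
Round 2 (k=37): L=186 R=113
Round 3 (k=1): L=113 R=194
Round 4 (k=47): L=194 R=212
Round 5 (k=1): L=212 R=25
Round 6 (k=13): L=25 R=152

Answer: 152,186 186,113 113,194 194,212 212,25 25,152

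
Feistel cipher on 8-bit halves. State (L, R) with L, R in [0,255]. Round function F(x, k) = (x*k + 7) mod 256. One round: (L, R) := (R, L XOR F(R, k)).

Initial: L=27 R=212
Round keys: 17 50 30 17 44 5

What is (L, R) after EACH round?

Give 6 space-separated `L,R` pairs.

Answer: 212,0 0,211 211,193 193,11 11,42 42,210

Derivation:
Round 1 (k=17): L=212 R=0
Round 2 (k=50): L=0 R=211
Round 3 (k=30): L=211 R=193
Round 4 (k=17): L=193 R=11
Round 5 (k=44): L=11 R=42
Round 6 (k=5): L=42 R=210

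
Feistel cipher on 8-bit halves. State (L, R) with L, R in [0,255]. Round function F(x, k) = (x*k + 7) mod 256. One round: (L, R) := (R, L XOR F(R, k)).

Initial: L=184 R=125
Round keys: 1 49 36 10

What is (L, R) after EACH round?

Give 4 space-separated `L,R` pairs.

Round 1 (k=1): L=125 R=60
Round 2 (k=49): L=60 R=254
Round 3 (k=36): L=254 R=131
Round 4 (k=10): L=131 R=219

Answer: 125,60 60,254 254,131 131,219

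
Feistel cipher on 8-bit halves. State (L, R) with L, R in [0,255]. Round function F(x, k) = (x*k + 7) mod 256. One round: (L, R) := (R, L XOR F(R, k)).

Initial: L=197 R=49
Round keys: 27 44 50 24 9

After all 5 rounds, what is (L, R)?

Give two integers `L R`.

Answer: 109 80

Derivation:
Round 1 (k=27): L=49 R=247
Round 2 (k=44): L=247 R=74
Round 3 (k=50): L=74 R=140
Round 4 (k=24): L=140 R=109
Round 5 (k=9): L=109 R=80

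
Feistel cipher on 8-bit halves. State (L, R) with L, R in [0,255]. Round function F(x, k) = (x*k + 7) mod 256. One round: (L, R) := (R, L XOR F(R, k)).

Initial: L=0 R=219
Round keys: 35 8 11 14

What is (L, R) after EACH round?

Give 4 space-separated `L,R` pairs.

Answer: 219,248 248,28 28,195 195,173

Derivation:
Round 1 (k=35): L=219 R=248
Round 2 (k=8): L=248 R=28
Round 3 (k=11): L=28 R=195
Round 4 (k=14): L=195 R=173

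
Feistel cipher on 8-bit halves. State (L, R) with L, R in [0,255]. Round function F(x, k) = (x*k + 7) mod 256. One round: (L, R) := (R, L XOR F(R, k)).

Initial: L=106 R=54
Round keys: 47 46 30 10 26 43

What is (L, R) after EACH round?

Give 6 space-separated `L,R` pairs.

Answer: 54,155 155,215 215,162 162,140 140,157 157,234

Derivation:
Round 1 (k=47): L=54 R=155
Round 2 (k=46): L=155 R=215
Round 3 (k=30): L=215 R=162
Round 4 (k=10): L=162 R=140
Round 5 (k=26): L=140 R=157
Round 6 (k=43): L=157 R=234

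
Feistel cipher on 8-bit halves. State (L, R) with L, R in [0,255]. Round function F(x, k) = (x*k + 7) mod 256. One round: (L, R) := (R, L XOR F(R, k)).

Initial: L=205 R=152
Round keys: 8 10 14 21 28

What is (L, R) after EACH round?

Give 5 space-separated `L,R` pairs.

Round 1 (k=8): L=152 R=10
Round 2 (k=10): L=10 R=243
Round 3 (k=14): L=243 R=91
Round 4 (k=21): L=91 R=141
Round 5 (k=28): L=141 R=40

Answer: 152,10 10,243 243,91 91,141 141,40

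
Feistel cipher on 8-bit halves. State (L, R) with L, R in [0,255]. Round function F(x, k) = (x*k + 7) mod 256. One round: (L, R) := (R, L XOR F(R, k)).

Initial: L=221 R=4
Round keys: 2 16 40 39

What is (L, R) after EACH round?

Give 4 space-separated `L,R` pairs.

Round 1 (k=2): L=4 R=210
Round 2 (k=16): L=210 R=35
Round 3 (k=40): L=35 R=173
Round 4 (k=39): L=173 R=65

Answer: 4,210 210,35 35,173 173,65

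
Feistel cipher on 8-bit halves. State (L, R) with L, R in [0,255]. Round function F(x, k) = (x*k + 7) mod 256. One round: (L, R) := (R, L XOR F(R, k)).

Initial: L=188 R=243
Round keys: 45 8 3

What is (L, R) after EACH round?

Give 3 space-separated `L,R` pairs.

Round 1 (k=45): L=243 R=2
Round 2 (k=8): L=2 R=228
Round 3 (k=3): L=228 R=177

Answer: 243,2 2,228 228,177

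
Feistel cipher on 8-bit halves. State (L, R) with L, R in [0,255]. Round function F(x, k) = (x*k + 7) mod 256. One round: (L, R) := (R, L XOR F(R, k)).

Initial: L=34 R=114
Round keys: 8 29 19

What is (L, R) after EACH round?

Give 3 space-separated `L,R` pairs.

Answer: 114,181 181,250 250,32

Derivation:
Round 1 (k=8): L=114 R=181
Round 2 (k=29): L=181 R=250
Round 3 (k=19): L=250 R=32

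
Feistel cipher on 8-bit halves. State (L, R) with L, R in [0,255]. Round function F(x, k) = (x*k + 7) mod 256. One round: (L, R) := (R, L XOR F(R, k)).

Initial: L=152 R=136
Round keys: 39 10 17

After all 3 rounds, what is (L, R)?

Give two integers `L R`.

Round 1 (k=39): L=136 R=39
Round 2 (k=10): L=39 R=5
Round 3 (k=17): L=5 R=123

Answer: 5 123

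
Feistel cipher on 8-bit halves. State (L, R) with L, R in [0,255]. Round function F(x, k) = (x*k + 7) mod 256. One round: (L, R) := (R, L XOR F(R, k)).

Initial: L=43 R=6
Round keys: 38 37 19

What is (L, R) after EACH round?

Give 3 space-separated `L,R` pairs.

Round 1 (k=38): L=6 R=192
Round 2 (k=37): L=192 R=193
Round 3 (k=19): L=193 R=154

Answer: 6,192 192,193 193,154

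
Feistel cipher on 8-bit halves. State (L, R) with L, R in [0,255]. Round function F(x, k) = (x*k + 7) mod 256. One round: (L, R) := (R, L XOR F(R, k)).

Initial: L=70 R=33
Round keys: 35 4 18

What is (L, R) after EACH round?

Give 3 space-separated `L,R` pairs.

Answer: 33,204 204,22 22,95

Derivation:
Round 1 (k=35): L=33 R=204
Round 2 (k=4): L=204 R=22
Round 3 (k=18): L=22 R=95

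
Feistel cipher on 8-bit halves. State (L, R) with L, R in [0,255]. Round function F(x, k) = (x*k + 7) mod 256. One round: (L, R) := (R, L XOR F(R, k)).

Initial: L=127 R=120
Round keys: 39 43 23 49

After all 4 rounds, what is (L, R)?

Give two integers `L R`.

Answer: 48 88

Derivation:
Round 1 (k=39): L=120 R=48
Round 2 (k=43): L=48 R=111
Round 3 (k=23): L=111 R=48
Round 4 (k=49): L=48 R=88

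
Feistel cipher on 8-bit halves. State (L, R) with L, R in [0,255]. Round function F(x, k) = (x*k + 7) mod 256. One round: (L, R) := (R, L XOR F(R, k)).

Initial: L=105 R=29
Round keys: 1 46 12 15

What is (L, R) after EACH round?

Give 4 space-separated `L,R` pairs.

Round 1 (k=1): L=29 R=77
Round 2 (k=46): L=77 R=192
Round 3 (k=12): L=192 R=74
Round 4 (k=15): L=74 R=157

Answer: 29,77 77,192 192,74 74,157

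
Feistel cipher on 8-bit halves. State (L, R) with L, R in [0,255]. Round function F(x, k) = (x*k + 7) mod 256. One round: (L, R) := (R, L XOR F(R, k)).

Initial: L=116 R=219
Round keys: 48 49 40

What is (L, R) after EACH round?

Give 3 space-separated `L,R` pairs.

Round 1 (k=48): L=219 R=99
Round 2 (k=49): L=99 R=33
Round 3 (k=40): L=33 R=76

Answer: 219,99 99,33 33,76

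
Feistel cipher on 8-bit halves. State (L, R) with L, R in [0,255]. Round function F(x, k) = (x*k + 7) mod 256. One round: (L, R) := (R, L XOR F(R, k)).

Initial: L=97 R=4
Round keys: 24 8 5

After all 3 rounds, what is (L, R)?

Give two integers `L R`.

Answer: 51 0

Derivation:
Round 1 (k=24): L=4 R=6
Round 2 (k=8): L=6 R=51
Round 3 (k=5): L=51 R=0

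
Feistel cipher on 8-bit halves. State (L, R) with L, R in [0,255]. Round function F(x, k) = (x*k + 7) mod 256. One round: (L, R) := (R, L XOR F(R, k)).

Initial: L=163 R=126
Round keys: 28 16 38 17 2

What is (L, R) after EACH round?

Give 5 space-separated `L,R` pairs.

Answer: 126,108 108,185 185,17 17,145 145,56

Derivation:
Round 1 (k=28): L=126 R=108
Round 2 (k=16): L=108 R=185
Round 3 (k=38): L=185 R=17
Round 4 (k=17): L=17 R=145
Round 5 (k=2): L=145 R=56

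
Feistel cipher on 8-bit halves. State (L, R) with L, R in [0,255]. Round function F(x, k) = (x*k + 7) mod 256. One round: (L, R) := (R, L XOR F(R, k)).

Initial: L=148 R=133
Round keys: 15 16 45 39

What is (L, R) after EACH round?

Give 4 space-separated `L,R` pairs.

Answer: 133,70 70,226 226,135 135,122

Derivation:
Round 1 (k=15): L=133 R=70
Round 2 (k=16): L=70 R=226
Round 3 (k=45): L=226 R=135
Round 4 (k=39): L=135 R=122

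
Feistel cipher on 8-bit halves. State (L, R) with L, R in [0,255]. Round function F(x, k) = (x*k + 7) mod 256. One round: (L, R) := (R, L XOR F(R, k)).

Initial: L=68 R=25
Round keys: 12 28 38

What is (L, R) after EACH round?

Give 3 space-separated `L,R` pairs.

Round 1 (k=12): L=25 R=119
Round 2 (k=28): L=119 R=18
Round 3 (k=38): L=18 R=196

Answer: 25,119 119,18 18,196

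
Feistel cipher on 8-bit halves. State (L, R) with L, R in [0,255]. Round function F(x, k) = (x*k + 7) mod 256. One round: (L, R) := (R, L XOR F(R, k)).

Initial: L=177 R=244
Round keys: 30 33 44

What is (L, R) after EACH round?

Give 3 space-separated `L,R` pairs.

Round 1 (k=30): L=244 R=46
Round 2 (k=33): L=46 R=1
Round 3 (k=44): L=1 R=29

Answer: 244,46 46,1 1,29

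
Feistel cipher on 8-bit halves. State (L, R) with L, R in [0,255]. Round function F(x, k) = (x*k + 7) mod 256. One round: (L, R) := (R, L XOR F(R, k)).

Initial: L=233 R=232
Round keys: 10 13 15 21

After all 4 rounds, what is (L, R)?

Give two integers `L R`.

Answer: 172 38

Derivation:
Round 1 (k=10): L=232 R=254
Round 2 (k=13): L=254 R=5
Round 3 (k=15): L=5 R=172
Round 4 (k=21): L=172 R=38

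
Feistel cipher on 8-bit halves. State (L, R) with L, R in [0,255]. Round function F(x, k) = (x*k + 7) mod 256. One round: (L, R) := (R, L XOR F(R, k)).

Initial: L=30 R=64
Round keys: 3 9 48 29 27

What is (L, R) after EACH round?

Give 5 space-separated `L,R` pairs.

Round 1 (k=3): L=64 R=217
Round 2 (k=9): L=217 R=232
Round 3 (k=48): L=232 R=94
Round 4 (k=29): L=94 R=69
Round 5 (k=27): L=69 R=16

Answer: 64,217 217,232 232,94 94,69 69,16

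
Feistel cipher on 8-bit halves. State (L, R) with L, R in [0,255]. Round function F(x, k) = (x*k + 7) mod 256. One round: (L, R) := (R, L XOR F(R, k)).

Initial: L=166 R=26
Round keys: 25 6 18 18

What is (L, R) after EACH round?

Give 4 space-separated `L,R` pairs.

Answer: 26,55 55,75 75,122 122,208

Derivation:
Round 1 (k=25): L=26 R=55
Round 2 (k=6): L=55 R=75
Round 3 (k=18): L=75 R=122
Round 4 (k=18): L=122 R=208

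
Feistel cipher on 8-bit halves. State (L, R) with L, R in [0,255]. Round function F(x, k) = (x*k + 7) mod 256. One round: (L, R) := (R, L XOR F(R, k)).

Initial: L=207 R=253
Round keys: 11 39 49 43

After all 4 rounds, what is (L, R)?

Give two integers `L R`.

Round 1 (k=11): L=253 R=41
Round 2 (k=39): L=41 R=187
Round 3 (k=49): L=187 R=251
Round 4 (k=43): L=251 R=139

Answer: 251 139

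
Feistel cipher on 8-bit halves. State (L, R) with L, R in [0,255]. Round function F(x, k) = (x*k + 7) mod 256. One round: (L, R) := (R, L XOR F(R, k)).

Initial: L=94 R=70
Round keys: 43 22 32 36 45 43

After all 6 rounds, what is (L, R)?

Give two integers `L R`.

Round 1 (k=43): L=70 R=151
Round 2 (k=22): L=151 R=71
Round 3 (k=32): L=71 R=112
Round 4 (k=36): L=112 R=128
Round 5 (k=45): L=128 R=247
Round 6 (k=43): L=247 R=4

Answer: 247 4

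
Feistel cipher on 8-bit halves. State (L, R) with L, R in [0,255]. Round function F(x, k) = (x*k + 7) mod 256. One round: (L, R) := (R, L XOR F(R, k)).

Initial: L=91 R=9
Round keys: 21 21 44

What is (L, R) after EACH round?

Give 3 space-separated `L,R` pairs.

Answer: 9,159 159,27 27,52

Derivation:
Round 1 (k=21): L=9 R=159
Round 2 (k=21): L=159 R=27
Round 3 (k=44): L=27 R=52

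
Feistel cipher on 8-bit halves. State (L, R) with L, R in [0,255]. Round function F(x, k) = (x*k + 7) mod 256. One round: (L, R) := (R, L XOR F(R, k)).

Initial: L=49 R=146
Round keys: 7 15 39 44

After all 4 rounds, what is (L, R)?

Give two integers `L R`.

Round 1 (k=7): L=146 R=52
Round 2 (k=15): L=52 R=129
Round 3 (k=39): L=129 R=154
Round 4 (k=44): L=154 R=254

Answer: 154 254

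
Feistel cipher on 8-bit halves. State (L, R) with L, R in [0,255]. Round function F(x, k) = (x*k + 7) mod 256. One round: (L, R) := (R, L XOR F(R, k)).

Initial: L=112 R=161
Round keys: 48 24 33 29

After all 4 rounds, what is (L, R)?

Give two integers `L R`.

Round 1 (k=48): L=161 R=71
Round 2 (k=24): L=71 R=14
Round 3 (k=33): L=14 R=146
Round 4 (k=29): L=146 R=159

Answer: 146 159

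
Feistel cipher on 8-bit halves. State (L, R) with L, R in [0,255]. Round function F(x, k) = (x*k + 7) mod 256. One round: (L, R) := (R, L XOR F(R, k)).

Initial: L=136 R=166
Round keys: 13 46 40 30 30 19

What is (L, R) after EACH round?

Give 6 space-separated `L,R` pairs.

Answer: 166,253 253,219 219,194 194,24 24,21 21,142

Derivation:
Round 1 (k=13): L=166 R=253
Round 2 (k=46): L=253 R=219
Round 3 (k=40): L=219 R=194
Round 4 (k=30): L=194 R=24
Round 5 (k=30): L=24 R=21
Round 6 (k=19): L=21 R=142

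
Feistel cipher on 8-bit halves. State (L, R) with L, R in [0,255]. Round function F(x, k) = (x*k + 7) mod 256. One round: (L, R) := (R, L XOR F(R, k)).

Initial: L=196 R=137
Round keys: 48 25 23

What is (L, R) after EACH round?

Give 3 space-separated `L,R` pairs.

Round 1 (k=48): L=137 R=115
Round 2 (k=25): L=115 R=203
Round 3 (k=23): L=203 R=55

Answer: 137,115 115,203 203,55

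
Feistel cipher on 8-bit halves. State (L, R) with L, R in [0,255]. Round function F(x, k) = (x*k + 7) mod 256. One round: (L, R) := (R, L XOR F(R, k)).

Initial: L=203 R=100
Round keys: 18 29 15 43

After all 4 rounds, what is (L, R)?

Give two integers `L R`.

Round 1 (k=18): L=100 R=196
Round 2 (k=29): L=196 R=95
Round 3 (k=15): L=95 R=92
Round 4 (k=43): L=92 R=36

Answer: 92 36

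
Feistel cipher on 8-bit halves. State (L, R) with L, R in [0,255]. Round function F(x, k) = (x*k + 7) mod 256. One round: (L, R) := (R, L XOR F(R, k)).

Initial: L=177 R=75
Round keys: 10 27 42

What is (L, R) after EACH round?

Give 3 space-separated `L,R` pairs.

Round 1 (k=10): L=75 R=68
Round 2 (k=27): L=68 R=120
Round 3 (k=42): L=120 R=243

Answer: 75,68 68,120 120,243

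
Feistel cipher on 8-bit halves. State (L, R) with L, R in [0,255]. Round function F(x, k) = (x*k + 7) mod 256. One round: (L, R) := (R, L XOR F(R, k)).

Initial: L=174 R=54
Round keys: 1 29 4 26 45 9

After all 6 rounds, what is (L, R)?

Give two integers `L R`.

Answer: 166 138

Derivation:
Round 1 (k=1): L=54 R=147
Round 2 (k=29): L=147 R=152
Round 3 (k=4): L=152 R=244
Round 4 (k=26): L=244 R=87
Round 5 (k=45): L=87 R=166
Round 6 (k=9): L=166 R=138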